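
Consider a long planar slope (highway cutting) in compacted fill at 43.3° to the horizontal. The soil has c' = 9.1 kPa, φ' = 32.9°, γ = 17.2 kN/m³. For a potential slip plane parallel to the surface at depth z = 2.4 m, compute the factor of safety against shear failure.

For an infinite slope with a slip plane parallel to the surface (no pore pressure): FS = [c' + γz cos²β tanφ'] / [γz sinβ cosβ].
γz = 17.2·2.4 = 41.28 kN/m²
Numerator = 9.1 + 41.28·cos²43.3°·tan32.9° = 9.1 + 41.28·0.5297·0.6469 = 23.245 kPa
Denominator = 41.28·sin43.3°·cos43.3° = 41.28·0.6858·0.7278 = 20.604 kPa
FS = 23.245 / 20.604 = 1.128

FS = 1.13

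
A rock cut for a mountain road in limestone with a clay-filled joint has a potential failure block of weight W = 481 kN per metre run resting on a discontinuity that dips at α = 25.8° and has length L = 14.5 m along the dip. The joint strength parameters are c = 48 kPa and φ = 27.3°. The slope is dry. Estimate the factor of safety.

Resolving the block weight along and normal to the plane and applying the Mohr–Coulomb strength on the joint:
N' = W cosα = 481·cos25.8° = 433.1 kN/m
Driving force T = W sinα = 481·sin25.8° = 209.3 kN/m
Resisting force R = c·L + N'·tanφ = 48·14.5 + 433.1·tan27.3° = 696.0 + 223.5 = 919.5 kN/m
FS = R / T = 919.5 / 209.3 = 4.392

FS = 4.39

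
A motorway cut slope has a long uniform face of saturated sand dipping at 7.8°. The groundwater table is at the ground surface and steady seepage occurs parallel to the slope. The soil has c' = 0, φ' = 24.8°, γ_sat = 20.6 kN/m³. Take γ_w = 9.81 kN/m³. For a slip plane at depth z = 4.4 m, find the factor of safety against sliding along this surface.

With seepage parallel to the slope and the water table at the surface, the effective normal stress on the slip plane uses the buoyant unit weight γ' = γ_sat − γ_w while the driving shear stress uses γ_sat:
FS = [c' + γ' z cos²β tanφ'] / [γ_sat z sinβ cosβ]
(For c' = 0 this reduces to FS = (γ'/γ_sat)·tanφ'/tanβ.)
γ' = 20.6 − 9.81 = 10.79 kN/m³
Numerator = 0.0 + 10.79·4.4·cos²7.8°·tan24.8° = 0.0 + 10.79·4.4·0.9816·0.4621 = 21.533 kPa
Denominator = 20.6·4.4·sin7.8°·cos7.8° = 20.6·4.4·0.1357·0.9907 = 12.187 kPa
FS = 21.533 / 12.187 = 1.767

FS = 1.77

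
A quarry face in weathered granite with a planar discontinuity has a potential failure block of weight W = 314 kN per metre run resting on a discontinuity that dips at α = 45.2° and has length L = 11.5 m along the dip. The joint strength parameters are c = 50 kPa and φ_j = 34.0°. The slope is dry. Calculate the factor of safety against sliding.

FS = 3.25

Resolving the block weight along and normal to the plane and applying the Mohr–Coulomb strength on the joint:
N' = W cosα = 314·cos45.2° = 221.3 kN/m
Driving force T = W sinα = 314·sin45.2° = 222.8 kN/m
Resisting force R = c·L + N'·tanφ_j = 50·11.5 + 221.3·tan34.0° = 575.0 + 149.2 = 724.2 kN/m
FS = R / T = 724.2 / 222.8 = 3.251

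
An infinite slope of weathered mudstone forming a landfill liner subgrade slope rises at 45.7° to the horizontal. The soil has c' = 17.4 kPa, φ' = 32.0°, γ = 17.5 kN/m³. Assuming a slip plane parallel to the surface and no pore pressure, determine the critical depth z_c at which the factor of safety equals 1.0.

z_c = 5.10 m

Setting FS = 1.00 in FS = [c' + γz cos²β tanφ'] / [γz sinβ cosβ] and solving for z:
z = c' / [γ cosβ (FS·sinβ − cosβ·tanφ')]
  = 17.4 / [17.5·cos45.7°·(1.00·sin45.7° − cos45.7°·tan32.0°)]
  = 17.4 / [17.5·0.6984·(1.00·0.7157 − 0.6984·0.6249)]
  = 17.4 / 3.4134 = 5.098 m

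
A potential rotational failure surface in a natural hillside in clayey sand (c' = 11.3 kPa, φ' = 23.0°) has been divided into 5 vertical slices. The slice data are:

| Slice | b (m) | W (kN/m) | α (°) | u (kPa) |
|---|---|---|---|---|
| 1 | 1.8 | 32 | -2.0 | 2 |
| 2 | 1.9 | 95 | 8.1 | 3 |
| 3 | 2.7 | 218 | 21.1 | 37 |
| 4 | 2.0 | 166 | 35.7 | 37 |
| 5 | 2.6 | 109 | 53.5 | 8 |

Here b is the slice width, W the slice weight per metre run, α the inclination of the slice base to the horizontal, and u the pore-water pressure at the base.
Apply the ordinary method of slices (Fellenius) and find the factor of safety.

Ordinary method of slices: FS = Σ[c'·Δl_i + (W_i cosα_i − u_i·Δl_i)·tanφ'] / Σ W_i sinα_i, with Δl_i = b_i / cosα_i.
Slice 1: Δl = 1.8/cos(-2.0°) = 1.801 m; N'_1 = 32·cos(-2.0°) − 2·1.801 = 28.4; c'Δl = 20.35; W sinα = -1.1
Slice 2: Δl = 1.9/cos8.1° = 1.919 m; N'_2 = 95·cos8.1° − 3·1.919 = 88.3; c'Δl = 21.69; W sinα = 13.4
Slice 3: Δl = 2.7/cos21.1° = 2.894 m; N'_3 = 218·cos21.1° − 37·2.894 = 96.3; c'Δl = 32.70; W sinα = 78.5
Slice 4: Δl = 2.0/cos35.7° = 2.463 m; N'_4 = 166·cos35.7° − 37·2.463 = 43.7; c'Δl = 27.83; W sinα = 96.9
Slice 5: Δl = 2.6/cos53.5° = 4.371 m; N'_5 = 109·cos53.5° − 8·4.371 = 29.9; c'Δl = 49.39; W sinα = 87.6
Σc'Δl = 152.0 kN/m; ΣN' = 286.5 kN/m; ΣW sinα = 275.2 kN/m
Resisting = 152.0 + 286.5·tan23.0° = 152.0 + 121.6 = 273.6 kN/m
FS = 273.6 / 275.2 = 0.994

FS = 0.99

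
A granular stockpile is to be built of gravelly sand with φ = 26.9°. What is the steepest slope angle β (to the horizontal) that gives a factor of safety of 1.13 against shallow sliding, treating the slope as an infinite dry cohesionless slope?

For an infinite dry cohesionless slope FS = tanφ/tanβ, so tanβ = tanφ / FS.
tanβ = tan26.9° / 1.13 = 0.5073 / 1.13 = 0.4490
β = arctan(0.4490) = 24.18°

β = 24.2°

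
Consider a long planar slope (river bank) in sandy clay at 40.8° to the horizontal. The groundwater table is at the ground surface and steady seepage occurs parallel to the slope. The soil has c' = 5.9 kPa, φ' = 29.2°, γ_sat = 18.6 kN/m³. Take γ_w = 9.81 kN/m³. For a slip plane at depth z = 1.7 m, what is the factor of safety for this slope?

FS = 0.68

With seepage parallel to the slope and the water table at the surface, the effective normal stress on the slip plane uses the buoyant unit weight γ' = γ_sat − γ_w while the driving shear stress uses γ_sat:
FS = [c' + γ' z cos²β tanφ'] / [γ_sat z sinβ cosβ]
γ' = 18.6 − 9.81 = 8.79 kN/m³
Numerator = 5.9 + 8.79·1.7·cos²40.8°·tan29.2° = 5.9 + 8.79·1.7·0.5730·0.5589 = 10.686 kPa
Denominator = 18.6·1.7·sin40.8°·cos40.8° = 18.6·1.7·0.6534·0.7570 = 15.640 kPa
FS = 10.686 / 15.640 = 0.683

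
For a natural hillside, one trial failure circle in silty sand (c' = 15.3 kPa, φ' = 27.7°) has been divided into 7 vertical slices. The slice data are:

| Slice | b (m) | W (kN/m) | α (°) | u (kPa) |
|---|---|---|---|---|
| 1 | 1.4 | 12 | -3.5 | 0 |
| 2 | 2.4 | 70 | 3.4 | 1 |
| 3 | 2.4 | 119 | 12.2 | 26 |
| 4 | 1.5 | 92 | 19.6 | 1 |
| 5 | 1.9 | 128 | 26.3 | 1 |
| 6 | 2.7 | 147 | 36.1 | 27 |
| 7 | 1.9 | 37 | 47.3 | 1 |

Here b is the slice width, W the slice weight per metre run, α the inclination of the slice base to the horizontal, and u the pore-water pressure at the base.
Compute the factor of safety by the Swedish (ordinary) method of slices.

FS = 1.94

Ordinary method of slices: FS = Σ[c'·Δl_i + (W_i cosα_i − u_i·Δl_i)·tanφ'] / Σ W_i sinα_i, with Δl_i = b_i / cosα_i.
Slice 1: Δl = 1.4/cos(-3.5°) = 1.403 m; N'_1 = 12·cos(-3.5°) − 0·1.403 = 12.0; c'Δl = 21.46; W sinα = -0.7
Slice 2: Δl = 2.4/cos3.4° = 2.404 m; N'_2 = 70·cos3.4° − 1·2.404 = 67.5; c'Δl = 36.78; W sinα = 4.2
Slice 3: Δl = 2.4/cos12.2° = 2.455 m; N'_3 = 119·cos12.2° − 26·2.455 = 52.5; c'Δl = 37.57; W sinα = 25.1
Slice 4: Δl = 1.5/cos19.6° = 1.592 m; N'_4 = 92·cos19.6° − 1·1.592 = 85.1; c'Δl = 24.36; W sinα = 30.9
Slice 5: Δl = 1.9/cos26.3° = 2.119 m; N'_5 = 128·cos26.3° − 1·2.119 = 112.6; c'Δl = 32.43; W sinα = 56.7
Slice 6: Δl = 2.7/cos36.1° = 3.342 m; N'_6 = 147·cos36.1° − 27·3.342 = 28.6; c'Δl = 51.13; W sinα = 86.6
Slice 7: Δl = 1.9/cos47.3° = 2.802 m; N'_7 = 37·cos47.3° − 1·2.802 = 22.3; c'Δl = 42.87; W sinα = 27.2
Σc'Δl = 246.6 kN/m; ΣN' = 380.5 kN/m; ΣW sinα = 229.9 kN/m
Resisting = 246.6 + 380.5·tan27.7° = 246.6 + 199.8 = 446.3 kN/m
FS = 446.3 / 229.9 = 1.941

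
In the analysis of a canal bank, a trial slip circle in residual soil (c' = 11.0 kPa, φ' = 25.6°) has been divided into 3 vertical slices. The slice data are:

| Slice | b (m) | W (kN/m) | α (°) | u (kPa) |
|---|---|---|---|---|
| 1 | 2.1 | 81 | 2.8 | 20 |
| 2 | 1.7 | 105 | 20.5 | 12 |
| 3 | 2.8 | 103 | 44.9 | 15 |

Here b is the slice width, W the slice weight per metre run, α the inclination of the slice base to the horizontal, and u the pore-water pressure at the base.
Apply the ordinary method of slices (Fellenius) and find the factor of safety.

FS = 1.31

Ordinary method of slices: FS = Σ[c'·Δl_i + (W_i cosα_i − u_i·Δl_i)·tanφ'] / Σ W_i sinα_i, with Δl_i = b_i / cosα_i.
Slice 1: Δl = 2.1/cos2.8° = 2.103 m; N'_1 = 81·cos2.8° − 20·2.103 = 38.9; c'Δl = 23.13; W sinα = 4.0
Slice 2: Δl = 1.7/cos20.5° = 1.815 m; N'_2 = 105·cos20.5° − 12·1.815 = 76.6; c'Δl = 19.96; W sinα = 36.8
Slice 3: Δl = 2.8/cos44.9° = 3.953 m; N'_3 = 103·cos44.9° − 15·3.953 = 13.7; c'Δl = 43.48; W sinα = 72.7
Σc'Δl = 86.6 kN/m; ΣN' = 129.1 kN/m; ΣW sinα = 113.4 kN/m
Resisting = 86.6 + 129.1·tan25.6° = 86.6 + 61.8 = 148.4 kN/m
FS = 148.4 / 113.4 = 1.308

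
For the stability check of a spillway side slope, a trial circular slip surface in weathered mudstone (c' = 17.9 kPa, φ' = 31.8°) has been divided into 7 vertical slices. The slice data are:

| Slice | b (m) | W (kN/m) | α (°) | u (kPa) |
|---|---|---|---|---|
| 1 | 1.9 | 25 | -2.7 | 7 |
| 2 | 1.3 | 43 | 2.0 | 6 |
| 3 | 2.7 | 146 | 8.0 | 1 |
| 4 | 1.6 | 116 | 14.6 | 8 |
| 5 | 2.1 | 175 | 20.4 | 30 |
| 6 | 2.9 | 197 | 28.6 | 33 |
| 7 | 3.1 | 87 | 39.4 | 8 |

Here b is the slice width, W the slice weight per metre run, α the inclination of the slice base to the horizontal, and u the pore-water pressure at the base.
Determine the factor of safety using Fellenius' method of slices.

FS = 2.33

Ordinary method of slices: FS = Σ[c'·Δl_i + (W_i cosα_i − u_i·Δl_i)·tanφ'] / Σ W_i sinα_i, with Δl_i = b_i / cosα_i.
Slice 1: Δl = 1.9/cos(-2.7°) = 1.902 m; N'_1 = 25·cos(-2.7°) − 7·1.902 = 11.7; c'Δl = 34.05; W sinα = -1.2
Slice 2: Δl = 1.3/cos2.0° = 1.301 m; N'_2 = 43·cos2.0° − 6·1.301 = 35.2; c'Δl = 23.28; W sinα = 1.5
Slice 3: Δl = 2.7/cos8.0° = 2.727 m; N'_3 = 146·cos8.0° − 1·2.727 = 141.9; c'Δl = 48.80; W sinα = 20.3
Slice 4: Δl = 1.6/cos14.6° = 1.653 m; N'_4 = 116·cos14.6° − 8·1.653 = 99.0; c'Δl = 29.60; W sinα = 29.2
Slice 5: Δl = 2.1/cos20.4° = 2.241 m; N'_5 = 175·cos20.4° − 30·2.241 = 96.8; c'Δl = 40.11; W sinα = 61.0
Slice 6: Δl = 2.9/cos28.6° = 3.303 m; N'_6 = 197·cos28.6° − 33·3.303 = 64.0; c'Δl = 59.12; W sinα = 94.3
Slice 7: Δl = 3.1/cos39.4° = 4.012 m; N'_7 = 87·cos39.4° − 8·4.012 = 35.1; c'Δl = 71.81; W sinα = 55.2
Σc'Δl = 306.8 kN/m; ΣN' = 483.6 kN/m; ΣW sinα = 260.4 kN/m
Resisting = 306.8 + 483.6·tan31.8° = 306.8 + 299.9 = 606.6 kN/m
FS = 606.6 / 260.4 = 2.330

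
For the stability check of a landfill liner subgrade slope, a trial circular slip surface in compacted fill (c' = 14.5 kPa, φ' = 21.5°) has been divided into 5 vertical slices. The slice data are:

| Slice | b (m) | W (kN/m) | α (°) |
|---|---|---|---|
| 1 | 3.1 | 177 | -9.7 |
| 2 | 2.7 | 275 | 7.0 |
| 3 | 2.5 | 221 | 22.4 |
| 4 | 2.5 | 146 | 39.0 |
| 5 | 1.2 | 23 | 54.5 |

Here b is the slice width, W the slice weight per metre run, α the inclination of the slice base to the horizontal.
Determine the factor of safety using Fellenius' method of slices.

Ordinary method of slices: FS = Σ[c'·Δl_i + (W_i cosα_i)·tanφ'] / Σ W_i sinα_i, with Δl_i = b_i / cosα_i.
Slice 1: Δl = 3.1/cos(-9.7°) = 3.145 m; N'_1 = 177·cos(-9.7°) = 174.5; c'Δl = 45.60; W sinα = -29.8
Slice 2: Δl = 2.7/cos7.0° = 2.720 m; N'_2 = 275·cos7.0° = 273.0; c'Δl = 39.44; W sinα = 33.5
Slice 3: Δl = 2.5/cos22.4° = 2.704 m; N'_3 = 221·cos22.4° = 204.3; c'Δl = 39.21; W sinα = 84.2
Slice 4: Δl = 2.5/cos39.0° = 3.217 m; N'_4 = 146·cos39.0° = 113.5; c'Δl = 46.65; W sinα = 91.9
Slice 5: Δl = 1.2/cos54.5° = 2.066 m; N'_5 = 23·cos54.5° = 13.4; c'Δl = 29.96; W sinα = 18.7
Σc'Δl = 200.9 kN/m; ΣN' = 778.6 kN/m; ΣW sinα = 198.5 kN/m
Resisting = 200.9 + 778.6·tan21.5° = 200.9 + 306.7 = 507.5 kN/m
FS = 507.5 / 198.5 = 2.557

FS = 2.56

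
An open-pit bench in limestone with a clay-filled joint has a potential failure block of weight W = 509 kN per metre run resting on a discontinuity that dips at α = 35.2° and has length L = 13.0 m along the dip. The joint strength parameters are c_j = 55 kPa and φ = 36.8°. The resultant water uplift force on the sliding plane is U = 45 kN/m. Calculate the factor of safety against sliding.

Resolving the block weight along and normal to the plane and applying the Mohr–Coulomb strength on the joint:
N' = W cosα − U = 509·cos35.2° − 45 = 370.9 kN/m
Driving force T = W sinα = 509·sin35.2° = 293.4 kN/m
Resisting force R = c_j·L + N'·tanφ = 55·13.0 + 370.9·tan36.8° = 715.0 + 277.5 = 992.5 kN/m
FS = R / T = 992.5 / 293.4 = 3.383

FS = 3.38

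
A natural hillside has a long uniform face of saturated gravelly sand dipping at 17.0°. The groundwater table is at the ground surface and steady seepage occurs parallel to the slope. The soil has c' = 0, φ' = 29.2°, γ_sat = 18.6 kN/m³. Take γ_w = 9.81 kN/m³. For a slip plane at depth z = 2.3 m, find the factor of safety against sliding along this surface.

FS = 0.86

With seepage parallel to the slope and the water table at the surface, the effective normal stress on the slip plane uses the buoyant unit weight γ' = γ_sat − γ_w while the driving shear stress uses γ_sat:
FS = [c' + γ' z cos²β tanφ'] / [γ_sat z sinβ cosβ]
(For c' = 0 this reduces to FS = (γ'/γ_sat)·tanφ'/tanβ.)
γ' = 18.6 − 9.81 = 8.79 kN/m³
Numerator = 0.0 + 8.79·2.3·cos²17.0°·tan29.2° = 0.0 + 8.79·2.3·0.9145·0.5589 = 10.333 kPa
Denominator = 18.6·2.3·sin17.0°·cos17.0° = 18.6·2.3·0.2924·0.9563 = 11.961 kPa
FS = 10.333 / 11.961 = 0.864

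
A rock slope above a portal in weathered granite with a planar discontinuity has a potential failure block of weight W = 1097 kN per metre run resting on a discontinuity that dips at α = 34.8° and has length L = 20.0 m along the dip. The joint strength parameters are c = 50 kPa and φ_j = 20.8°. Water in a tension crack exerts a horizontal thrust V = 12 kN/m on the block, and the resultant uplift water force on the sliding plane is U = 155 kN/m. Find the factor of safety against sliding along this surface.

Resolving the block weight along and normal to the plane and applying the Mohr–Coulomb strength on the joint:
N' = W cosα − U − V sinα = 1097·cos34.8° − 155 − 12·sin34.8° = 739.0 kN/m
Driving force T = W sinα + V cosα = 1097·sin34.8° + 12·cos34.8° = 635.9 kN/m
Resisting force R = c·L + N'·tanφ_j = 50·20.0 + 739.0·tan20.8° = 1000.0 + 280.7 = 1280.7 kN/m
FS = R / T = 1280.7 / 635.9 = 2.014

FS = 2.01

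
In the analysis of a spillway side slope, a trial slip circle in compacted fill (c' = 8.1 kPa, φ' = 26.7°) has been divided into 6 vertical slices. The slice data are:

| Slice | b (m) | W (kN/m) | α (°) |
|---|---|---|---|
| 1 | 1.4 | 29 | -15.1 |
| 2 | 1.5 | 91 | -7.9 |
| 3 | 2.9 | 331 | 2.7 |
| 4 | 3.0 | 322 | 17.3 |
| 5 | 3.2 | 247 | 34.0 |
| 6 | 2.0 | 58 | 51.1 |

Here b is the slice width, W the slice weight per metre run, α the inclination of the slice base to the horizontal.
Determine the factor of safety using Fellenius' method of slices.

Ordinary method of slices: FS = Σ[c'·Δl_i + (W_i cosα_i)·tanφ'] / Σ W_i sinα_i, with Δl_i = b_i / cosα_i.
Slice 1: Δl = 1.4/cos(-15.1°) = 1.450 m; N'_1 = 29·cos(-15.1°) = 28.0; c'Δl = 11.75; W sinα = -7.6
Slice 2: Δl = 1.5/cos(-7.9°) = 1.514 m; N'_2 = 91·cos(-7.9°) = 90.1; c'Δl = 12.27; W sinα = -12.5
Slice 3: Δl = 2.9/cos2.7° = 2.903 m; N'_3 = 331·cos2.7° = 330.6; c'Δl = 23.52; W sinα = 15.6
Slice 4: Δl = 3.0/cos17.3° = 3.142 m; N'_4 = 322·cos17.3° = 307.4; c'Δl = 25.45; W sinα = 95.8
Slice 5: Δl = 3.2/cos34.0° = 3.860 m; N'_5 = 247·cos34.0° = 204.8; c'Δl = 31.27; W sinα = 138.1
Slice 6: Δl = 2.0/cos51.1° = 3.185 m; N'_6 = 58·cos51.1° = 36.4; c'Δl = 25.80; W sinα = 45.1
Σc'Δl = 130.0 kN/m; ΣN' = 997.4 kN/m; ΣW sinα = 274.5 kN/m
Resisting = 130.0 + 997.4·tan26.7° = 130.0 + 501.6 = 631.7 kN/m
FS = 631.7 / 274.5 = 2.301

FS = 2.30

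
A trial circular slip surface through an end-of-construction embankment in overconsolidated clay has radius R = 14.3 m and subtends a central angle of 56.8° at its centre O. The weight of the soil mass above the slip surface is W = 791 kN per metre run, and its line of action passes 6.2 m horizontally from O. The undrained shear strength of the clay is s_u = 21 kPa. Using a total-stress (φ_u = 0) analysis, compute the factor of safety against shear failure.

FS = 0.87

Taking moments about the centre O, the resisting moment is provided by the undrained shear strength acting along the arc:
Arc length L_a = R·θ = 14.3·(56.8°·π/180) = 14.3·0.9913 = 14.18 m
M_R = s_u·L_a·R = 21·14.18·14.3 = 4257.1 kN·m/m
M_D = W·d = 791·6.2 = 4904.2 kN·m/m
FS = M_R / M_D = 4257.1 / 4904.2 = 0.868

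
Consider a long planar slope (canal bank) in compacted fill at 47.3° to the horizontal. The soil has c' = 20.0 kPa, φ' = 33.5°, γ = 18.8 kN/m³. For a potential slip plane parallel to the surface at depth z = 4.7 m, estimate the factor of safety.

FS = 1.06

For an infinite slope with a slip plane parallel to the surface (no pore pressure): FS = [c' + γz cos²β tanφ'] / [γz sinβ cosβ].
γz = 18.8·4.7 = 88.36 kN/m²
Numerator = 20.0 + 88.36·cos²47.3°·tan33.5° = 20.0 + 88.36·0.4599·0.6619 = 46.897 kPa
Denominator = 88.36·sin47.3°·cos47.3° = 88.36·0.7349·0.6782 = 44.038 kPa
FS = 46.897 / 44.038 = 1.065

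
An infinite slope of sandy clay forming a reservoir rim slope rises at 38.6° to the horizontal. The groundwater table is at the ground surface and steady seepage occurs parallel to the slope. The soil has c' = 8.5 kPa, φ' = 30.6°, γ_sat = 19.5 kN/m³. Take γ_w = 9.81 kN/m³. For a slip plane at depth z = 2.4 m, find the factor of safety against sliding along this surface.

FS = 0.74

With seepage parallel to the slope and the water table at the surface, the effective normal stress on the slip plane uses the buoyant unit weight γ' = γ_sat − γ_w while the driving shear stress uses γ_sat:
FS = [c' + γ' z cos²β tanφ'] / [γ_sat z sinβ cosβ]
γ' = 19.5 − 9.81 = 9.69 kN/m³
Numerator = 8.5 + 9.69·2.4·cos²38.6°·tan30.6° = 8.5 + 9.69·2.4·0.6108·0.5914 = 16.900 kPa
Denominator = 19.5·2.4·sin38.6°·cos38.6° = 19.5·2.4·0.6239·0.7815 = 22.818 kPa
FS = 16.900 / 22.818 = 0.741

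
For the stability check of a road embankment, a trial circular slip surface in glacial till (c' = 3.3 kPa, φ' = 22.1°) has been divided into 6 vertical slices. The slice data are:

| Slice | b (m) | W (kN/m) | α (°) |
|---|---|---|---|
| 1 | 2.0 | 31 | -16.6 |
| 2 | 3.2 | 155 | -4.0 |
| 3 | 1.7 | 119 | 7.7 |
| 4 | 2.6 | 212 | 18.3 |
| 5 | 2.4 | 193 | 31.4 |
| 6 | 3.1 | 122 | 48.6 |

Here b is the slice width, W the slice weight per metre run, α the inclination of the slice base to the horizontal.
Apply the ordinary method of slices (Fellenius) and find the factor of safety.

Ordinary method of slices: FS = Σ[c'·Δl_i + (W_i cosα_i)·tanφ'] / Σ W_i sinα_i, with Δl_i = b_i / cosα_i.
Slice 1: Δl = 2.0/cos(-16.6°) = 2.087 m; N'_1 = 31·cos(-16.6°) = 29.7; c'Δl = 6.89; W sinα = -8.9
Slice 2: Δl = 3.2/cos(-4.0°) = 3.208 m; N'_2 = 155·cos(-4.0°) = 154.6; c'Δl = 10.59; W sinα = -10.8
Slice 3: Δl = 1.7/cos7.7° = 1.715 m; N'_3 = 119·cos7.7° = 117.9; c'Δl = 5.66; W sinα = 15.9
Slice 4: Δl = 2.6/cos18.3° = 2.738 m; N'_4 = 212·cos18.3° = 201.3; c'Δl = 9.04; W sinα = 66.6
Slice 5: Δl = 2.4/cos31.4° = 2.812 m; N'_5 = 193·cos31.4° = 164.7; c'Δl = 9.28; W sinα = 100.6
Slice 6: Δl = 3.1/cos48.6° = 4.688 m; N'_6 = 122·cos48.6° = 80.7; c'Δl = 15.47; W sinα = 91.5
Σc'Δl = 56.9 kN/m; ΣN' = 749.0 kN/m; ΣW sinα = 254.9 kN/m
Resisting = 56.9 + 749.0·tan22.1° = 56.9 + 304.1 = 361.0 kN/m
FS = 361.0 / 254.9 = 1.416

FS = 1.42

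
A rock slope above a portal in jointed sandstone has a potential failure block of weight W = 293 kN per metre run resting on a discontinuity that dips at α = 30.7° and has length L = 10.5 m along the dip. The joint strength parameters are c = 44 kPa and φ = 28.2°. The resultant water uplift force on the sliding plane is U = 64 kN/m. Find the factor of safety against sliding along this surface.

FS = 3.76

Resolving the block weight along and normal to the plane and applying the Mohr–Coulomb strength on the joint:
N' = W cosα − U = 293·cos30.7° − 64 = 187.9 kN/m
Driving force T = W sinα = 293·sin30.7° = 149.6 kN/m
Resisting force R = c·L + N'·tanφ = 44·10.5 + 187.9·tan28.2° = 462.0 + 100.8 = 562.8 kN/m
FS = R / T = 562.8 / 149.6 = 3.762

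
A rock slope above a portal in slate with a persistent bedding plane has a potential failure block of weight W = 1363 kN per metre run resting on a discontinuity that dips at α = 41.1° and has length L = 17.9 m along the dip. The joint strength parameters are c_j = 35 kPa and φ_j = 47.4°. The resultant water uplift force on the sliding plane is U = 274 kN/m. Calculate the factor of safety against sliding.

FS = 1.61

Resolving the block weight along and normal to the plane and applying the Mohr–Coulomb strength on the joint:
N' = W cosα − U = 1363·cos41.1° − 274 = 753.1 kN/m
Driving force T = W sinα = 1363·sin41.1° = 896.0 kN/m
Resisting force R = c_j·L + N'·tanφ_j = 35·17.9 + 753.1·tan47.4° = 626.5 + 819.0 = 1445.5 kN/m
FS = R / T = 1445.5 / 896.0 = 1.613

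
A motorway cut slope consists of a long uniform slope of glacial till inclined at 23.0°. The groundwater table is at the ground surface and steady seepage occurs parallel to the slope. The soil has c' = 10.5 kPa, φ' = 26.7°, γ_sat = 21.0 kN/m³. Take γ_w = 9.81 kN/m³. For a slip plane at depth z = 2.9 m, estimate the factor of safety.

FS = 1.11

With seepage parallel to the slope and the water table at the surface, the effective normal stress on the slip plane uses the buoyant unit weight γ' = γ_sat − γ_w while the driving shear stress uses γ_sat:
FS = [c' + γ' z cos²β tanφ'] / [γ_sat z sinβ cosβ]
γ' = 21.0 − 9.81 = 11.19 kN/m³
Numerator = 10.5 + 11.19·2.9·cos²23.0°·tan26.7° = 10.5 + 11.19·2.9·0.8473·0.5029 = 24.329 kPa
Denominator = 21.0·2.9·sin23.0°·cos23.0° = 21.0·2.9·0.3907·0.9205 = 21.904 kPa
FS = 24.329 / 21.904 = 1.111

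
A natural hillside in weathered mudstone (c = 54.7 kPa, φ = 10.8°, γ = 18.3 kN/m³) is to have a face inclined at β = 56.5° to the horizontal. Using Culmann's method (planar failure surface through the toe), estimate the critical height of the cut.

Culmann's analysis gives the critical failure plane at α_cr = (β + φ)/2 = (56.5 + 10.8)/2 = 33.6°, and the critical height
H_c = (4c/γ) · sinβ cosφ / [1 − cos(β − φ)]
    = (4·54.7/18.3) · sin56.5°·cos10.8° / [1 − cos(45.7°)]
    = 11.956 · 0.8339·0.9823 / [1 − 0.6984]
    = 11.956 · 0.8191 / 0.3016
    = 32.47 m

H_c = 32.47 m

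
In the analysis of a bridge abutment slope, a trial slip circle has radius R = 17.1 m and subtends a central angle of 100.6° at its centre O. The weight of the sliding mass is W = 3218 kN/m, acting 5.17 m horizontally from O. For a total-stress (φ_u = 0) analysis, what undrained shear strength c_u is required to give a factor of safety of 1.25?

FS = c_u·L_a·R / (W·d), so c_u = FS·W·d / (L_a·R).
Arc length L_a = R·θ = 17.1·(100.6°·π/180) = 17.1·1.7558 = 30.02 m
c_u = 1.25·3218·5.17 / (30.02·17.1) = 20796.3 / 513.41 = 40.51 kPa

c_u = 40.5 kPa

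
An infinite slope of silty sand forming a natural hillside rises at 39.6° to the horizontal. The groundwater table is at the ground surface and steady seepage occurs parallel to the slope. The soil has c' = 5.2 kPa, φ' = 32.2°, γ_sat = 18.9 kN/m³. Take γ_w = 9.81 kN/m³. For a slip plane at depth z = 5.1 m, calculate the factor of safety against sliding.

FS = 0.48

With seepage parallel to the slope and the water table at the surface, the effective normal stress on the slip plane uses the buoyant unit weight γ' = γ_sat − γ_w while the driving shear stress uses γ_sat:
FS = [c' + γ' z cos²β tanφ'] / [γ_sat z sinβ cosβ]
γ' = 18.9 − 9.81 = 9.09 kN/m³
Numerator = 5.2 + 9.09·5.1·cos²39.6°·tan32.2° = 5.2 + 9.09·5.1·0.5937·0.6297 = 22.532 kPa
Denominator = 18.9·5.1·sin39.6°·cos39.6° = 18.9·5.1·0.6374·0.7705 = 47.341 kPa
FS = 22.532 / 47.341 = 0.476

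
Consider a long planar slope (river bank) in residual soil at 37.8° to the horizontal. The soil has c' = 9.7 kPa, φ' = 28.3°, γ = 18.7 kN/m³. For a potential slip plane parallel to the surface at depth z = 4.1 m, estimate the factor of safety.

For an infinite slope with a slip plane parallel to the surface (no pore pressure): FS = [c' + γz cos²β tanφ'] / [γz sinβ cosβ].
γz = 18.7·4.1 = 76.67 kN/m²
Numerator = 9.7 + 76.67·cos²37.8°·tan28.3° = 9.7 + 76.67·0.6243·0.5384 = 35.475 kPa
Denominator = 76.67·sin37.8°·cos37.8° = 76.67·0.6129·0.7902 = 37.131 kPa
FS = 35.475 / 37.131 = 0.955

FS = 0.96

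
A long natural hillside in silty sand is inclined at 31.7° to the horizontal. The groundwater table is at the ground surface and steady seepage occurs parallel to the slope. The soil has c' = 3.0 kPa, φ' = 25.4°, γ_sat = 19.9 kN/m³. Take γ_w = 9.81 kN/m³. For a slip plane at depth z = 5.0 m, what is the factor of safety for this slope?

FS = 0.46

With seepage parallel to the slope and the water table at the surface, the effective normal stress on the slip plane uses the buoyant unit weight γ' = γ_sat − γ_w while the driving shear stress uses γ_sat:
FS = [c' + γ' z cos²β tanφ'] / [γ_sat z sinβ cosβ]
γ' = 19.9 − 9.81 = 10.09 kN/m³
Numerator = 3.0 + 10.09·5.0·cos²31.7°·tan25.4° = 3.0 + 10.09·5.0·0.7239·0.4748 = 20.341 kPa
Denominator = 19.9·5.0·sin31.7°·cos31.7° = 19.9·5.0·0.5255·0.8508 = 44.484 kPa
FS = 20.341 / 44.484 = 0.457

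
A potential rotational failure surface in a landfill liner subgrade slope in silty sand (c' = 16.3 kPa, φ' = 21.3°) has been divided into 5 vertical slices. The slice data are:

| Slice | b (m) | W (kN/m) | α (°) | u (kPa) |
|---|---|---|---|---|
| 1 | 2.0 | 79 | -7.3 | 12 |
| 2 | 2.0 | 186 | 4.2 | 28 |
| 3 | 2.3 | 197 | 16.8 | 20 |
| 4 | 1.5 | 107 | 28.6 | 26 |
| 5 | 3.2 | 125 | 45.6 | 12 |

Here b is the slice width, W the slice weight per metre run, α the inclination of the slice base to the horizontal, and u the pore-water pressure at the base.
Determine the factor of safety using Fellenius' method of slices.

Ordinary method of slices: FS = Σ[c'·Δl_i + (W_i cosα_i − u_i·Δl_i)·tanφ'] / Σ W_i sinα_i, with Δl_i = b_i / cosα_i.
Slice 1: Δl = 2.0/cos(-7.3°) = 2.016 m; N'_1 = 79·cos(-7.3°) − 12·2.016 = 54.2; c'Δl = 32.87; W sinα = -10.0
Slice 2: Δl = 2.0/cos4.2° = 2.005 m; N'_2 = 186·cos4.2° − 28·2.005 = 129.3; c'Δl = 32.69; W sinα = 13.6
Slice 3: Δl = 2.3/cos16.8° = 2.403 m; N'_3 = 197·cos16.8° − 20·2.403 = 140.5; c'Δl = 39.16; W sinα = 56.9
Slice 4: Δl = 1.5/cos28.6° = 1.708 m; N'_4 = 107·cos28.6° − 26·1.708 = 49.5; c'Δl = 27.85; W sinα = 51.2
Slice 5: Δl = 3.2/cos45.6° = 4.574 m; N'_5 = 125·cos45.6° − 12·4.574 = 32.6; c'Δl = 74.55; W sinα = 89.3
Σc'Δl = 207.1 kN/m; ΣN' = 406.2 kN/m; ΣW sinα = 201.1 kN/m
Resisting = 207.1 + 406.2·tan21.3° = 207.1 + 158.4 = 365.5 kN/m
FS = 365.5 / 201.1 = 1.818

FS = 1.82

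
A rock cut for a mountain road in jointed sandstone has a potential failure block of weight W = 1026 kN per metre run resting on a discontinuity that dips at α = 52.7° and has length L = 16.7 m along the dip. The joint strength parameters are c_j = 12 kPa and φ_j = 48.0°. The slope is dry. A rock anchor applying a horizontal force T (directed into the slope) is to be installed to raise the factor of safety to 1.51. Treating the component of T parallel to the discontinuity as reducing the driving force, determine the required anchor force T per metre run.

Resolving forces along and normal to the sliding plane, with the horizontal anchor force T adding T·sinα to the effective normal force and T·cosα acting up the plane against the driving force:
FS = [c_jL + (W cosα + T sinα) tanφ_j] / [W sinα − T cosα]
Without the anchor: N' = 621.7 kN/m, driving T_d = 816.2 kN/m, resisting R = 12·16.7 + 621.7·tan48.0° = 890.9 kN/m, FS = 1.09.
Setting FS = 1.51 and solving for T:
1.51·(816.2 − T cos52.7°) = 890.9 + T sin52.7°·tan48.0°
T·(sin52.7°·tan48.0° + 1.51·cos52.7°) = 1.51·816.2 − 890.9
T·(0.7955·1.1106 + 1.51·0.6060) = 1232.4 − 890.9 = 341.5
T·1.7985 = 341.5
T = 189.9 kN/m

T = 190 kN/m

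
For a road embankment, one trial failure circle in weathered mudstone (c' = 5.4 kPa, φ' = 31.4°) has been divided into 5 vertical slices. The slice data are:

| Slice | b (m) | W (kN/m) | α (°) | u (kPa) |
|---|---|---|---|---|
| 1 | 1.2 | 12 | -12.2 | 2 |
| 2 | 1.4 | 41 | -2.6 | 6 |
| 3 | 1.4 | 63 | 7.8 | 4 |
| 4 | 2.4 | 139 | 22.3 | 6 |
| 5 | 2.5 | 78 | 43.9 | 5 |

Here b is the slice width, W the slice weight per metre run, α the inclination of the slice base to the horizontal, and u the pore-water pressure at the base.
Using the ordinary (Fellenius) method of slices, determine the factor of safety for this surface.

FS = 1.87

Ordinary method of slices: FS = Σ[c'·Δl_i + (W_i cosα_i − u_i·Δl_i)·tanφ'] / Σ W_i sinα_i, with Δl_i = b_i / cosα_i.
Slice 1: Δl = 1.2/cos(-12.2°) = 1.228 m; N'_1 = 12·cos(-12.2°) − 2·1.228 = 9.3; c'Δl = 6.63; W sinα = -2.5
Slice 2: Δl = 1.4/cos(-2.6°) = 1.401 m; N'_2 = 41·cos(-2.6°) − 6·1.401 = 32.5; c'Δl = 7.57; W sinα = -1.9
Slice 3: Δl = 1.4/cos7.8° = 1.413 m; N'_3 = 63·cos7.8° − 4·1.413 = 56.8; c'Δl = 7.63; W sinα = 8.6
Slice 4: Δl = 2.4/cos22.3° = 2.594 m; N'_4 = 139·cos22.3° − 6·2.594 = 113.0; c'Δl = 14.01; W sinα = 52.7
Slice 5: Δl = 2.5/cos43.9° = 3.470 m; N'_5 = 78·cos43.9° − 5·3.470 = 38.9; c'Δl = 18.74; W sinα = 54.1
Σc'Δl = 54.6 kN/m; ΣN' = 250.5 kN/m; ΣW sinα = 111.0 kN/m
Resisting = 54.6 + 250.5·tan31.4° = 54.6 + 152.9 = 207.5 kN/m
FS = 207.5 / 111.0 = 1.869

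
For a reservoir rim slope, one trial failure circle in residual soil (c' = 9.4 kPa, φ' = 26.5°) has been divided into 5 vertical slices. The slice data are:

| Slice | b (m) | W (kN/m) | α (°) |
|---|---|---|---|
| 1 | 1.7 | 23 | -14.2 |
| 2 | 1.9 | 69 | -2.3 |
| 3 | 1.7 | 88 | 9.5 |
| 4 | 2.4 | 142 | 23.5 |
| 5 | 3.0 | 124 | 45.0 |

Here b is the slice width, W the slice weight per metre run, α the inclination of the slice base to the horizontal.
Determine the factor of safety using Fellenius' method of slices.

FS = 2.08

Ordinary method of slices: FS = Σ[c'·Δl_i + (W_i cosα_i)·tanφ'] / Σ W_i sinα_i, with Δl_i = b_i / cosα_i.
Slice 1: Δl = 1.7/cos(-14.2°) = 1.754 m; N'_1 = 23·cos(-14.2°) = 22.3; c'Δl = 16.48; W sinα = -5.6
Slice 2: Δl = 1.9/cos(-2.3°) = 1.902 m; N'_2 = 69·cos(-2.3°) = 68.9; c'Δl = 17.87; W sinα = -2.8
Slice 3: Δl = 1.7/cos9.5° = 1.724 m; N'_3 = 88·cos9.5° = 86.8; c'Δl = 16.20; W sinα = 14.5
Slice 4: Δl = 2.4/cos23.5° = 2.617 m; N'_4 = 142·cos23.5° = 130.2; c'Δl = 24.60; W sinα = 56.6
Slice 5: Δl = 3.0/cos45.0° = 4.243 m; N'_5 = 124·cos45.0° = 87.7; c'Δl = 39.88; W sinα = 87.7
Σc'Δl = 115.0 kN/m; ΣN' = 395.9 kN/m; ΣW sinα = 150.4 kN/m
Resisting = 115.0 + 395.9·tan26.5° = 115.0 + 197.4 = 312.4 kN/m
FS = 312.4 / 150.4 = 2.077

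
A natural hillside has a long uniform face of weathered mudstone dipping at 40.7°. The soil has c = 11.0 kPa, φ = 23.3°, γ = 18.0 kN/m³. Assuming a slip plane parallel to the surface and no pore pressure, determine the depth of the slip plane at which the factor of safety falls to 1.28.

Setting FS = 1.28 in FS = [c + γz cos²β tanφ] / [γz sinβ cosβ] and solving for z:
z = c / [γ cosβ (FS·sinβ − cosβ·tanφ)]
  = 11.0 / [18.0·cos40.7°·(1.28·sin40.7° − cos40.7°·tan23.3°)]
  = 11.0 / [18.0·0.7581·(1.28·0.6521 − 0.7581·0.4307)]
  = 11.0 / 6.9349 = 1.586 m

z = 1.59 m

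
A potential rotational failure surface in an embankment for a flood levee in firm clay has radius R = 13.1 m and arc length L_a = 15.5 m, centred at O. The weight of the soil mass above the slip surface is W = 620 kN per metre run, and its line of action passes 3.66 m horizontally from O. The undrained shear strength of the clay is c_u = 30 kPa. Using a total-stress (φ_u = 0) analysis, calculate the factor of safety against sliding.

FS = 2.68

Taking moments about the centre O, the resisting moment is provided by the undrained shear strength acting along the arc:
M_R = c_u·L_a·R = 30·15.50·13.1 = 6091.5 kN·m/m
M_D = W·d = 620·3.66 = 2269.2 kN·m/m
FS = M_R / M_D = 6091.5 / 2269.2 = 2.684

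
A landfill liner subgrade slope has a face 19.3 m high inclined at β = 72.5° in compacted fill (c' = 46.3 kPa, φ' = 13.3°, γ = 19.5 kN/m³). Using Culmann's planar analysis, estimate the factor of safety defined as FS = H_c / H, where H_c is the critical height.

H_c = (4c'/γ) · sinβ cosφ' / [1 − cos(β − φ')]
    = (4·46.3/19.5) · sin72.5°·cos13.3° / [1 − cos59.2°]
    = 9.497 · 0.9281 / 0.4880 = 18.06 m
FS = H_c / H = 18.06 / 19.3 = 0.936

FS = 0.94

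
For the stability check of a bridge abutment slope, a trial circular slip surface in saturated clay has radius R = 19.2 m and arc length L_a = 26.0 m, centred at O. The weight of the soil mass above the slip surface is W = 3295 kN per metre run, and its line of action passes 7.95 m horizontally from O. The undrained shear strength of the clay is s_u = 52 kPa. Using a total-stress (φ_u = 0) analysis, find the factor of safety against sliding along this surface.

Taking moments about the centre O, the resisting moment is provided by the undrained shear strength acting along the arc:
M_R = s_u·L_a·R = 52·26.00·19.2 = 25958.4 kN·m/m
M_D = W·d = 3295·7.95 = 26195.2 kN·m/m
FS = M_R / M_D = 25958.4 / 26195.2 = 0.991

FS = 0.99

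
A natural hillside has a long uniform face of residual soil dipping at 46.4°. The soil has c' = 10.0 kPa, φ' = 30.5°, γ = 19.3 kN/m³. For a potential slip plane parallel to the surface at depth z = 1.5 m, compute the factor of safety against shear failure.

For an infinite slope with a slip plane parallel to the surface (no pore pressure): FS = [c' + γz cos²β tanφ'] / [γz sinβ cosβ].
γz = 19.3·1.5 = 28.95 kN/m²
Numerator = 10.0 + 28.95·cos²46.4°·tan30.5° = 10.0 + 28.95·0.4756·0.5890 = 18.110 kPa
Denominator = 28.95·sin46.4°·cos46.4° = 28.95·0.7242·0.6896 = 14.458 kPa
FS = 18.110 / 14.458 = 1.253

FS = 1.25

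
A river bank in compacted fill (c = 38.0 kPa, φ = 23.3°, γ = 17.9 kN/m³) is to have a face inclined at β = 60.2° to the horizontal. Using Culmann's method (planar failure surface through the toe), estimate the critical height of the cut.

Culmann's analysis gives the critical failure plane at α_cr = (β + φ)/2 = (60.2 + 23.3)/2 = 41.8°, and the critical height
H_c = (4c/γ) · sinβ cosφ / [1 − cos(β − φ)]
    = (4·38.0/17.9) · sin60.2°·cos23.3° / [1 − cos(36.9°)]
    = 8.492 · 0.8678·0.9184 / [1 − 0.7997]
    = 8.492 · 0.7970 / 0.2003
    = 33.79 m

H_c = 33.79 m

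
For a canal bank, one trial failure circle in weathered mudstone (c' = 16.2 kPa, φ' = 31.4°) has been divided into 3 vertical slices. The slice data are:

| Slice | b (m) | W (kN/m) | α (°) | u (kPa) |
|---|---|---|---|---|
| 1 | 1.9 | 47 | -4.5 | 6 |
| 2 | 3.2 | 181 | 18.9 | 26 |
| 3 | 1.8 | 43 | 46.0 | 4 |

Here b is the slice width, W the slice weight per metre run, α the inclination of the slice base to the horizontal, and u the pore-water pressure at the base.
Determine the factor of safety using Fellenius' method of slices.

Ordinary method of slices: FS = Σ[c'·Δl_i + (W_i cosα_i − u_i·Δl_i)·tanφ'] / Σ W_i sinα_i, with Δl_i = b_i / cosα_i.
Slice 1: Δl = 1.9/cos(-4.5°) = 1.906 m; N'_1 = 47·cos(-4.5°) − 6·1.906 = 35.4; c'Δl = 30.88; W sinα = -3.7
Slice 2: Δl = 3.2/cos18.9° = 3.382 m; N'_2 = 181·cos18.9° − 26·3.382 = 83.3; c'Δl = 54.79; W sinα = 58.6
Slice 3: Δl = 1.8/cos46.0° = 2.591 m; N'_3 = 43·cos46.0° − 4·2.591 = 19.5; c'Δl = 41.98; W sinα = 30.9
Σc'Δl = 127.6 kN/m; ΣN' = 138.2 kN/m; ΣW sinα = 85.9 kN/m
Resisting = 127.6 + 138.2·tan31.4° = 127.6 + 84.4 = 212.0 kN/m
FS = 212.0 / 85.9 = 2.469

FS = 2.47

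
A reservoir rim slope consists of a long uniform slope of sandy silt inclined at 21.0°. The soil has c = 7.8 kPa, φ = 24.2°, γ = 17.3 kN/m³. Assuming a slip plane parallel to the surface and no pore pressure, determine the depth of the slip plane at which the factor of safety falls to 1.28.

Setting FS = 1.28 in FS = [c + γz cos²β tanφ] / [γz sinβ cosβ] and solving for z:
z = c / [γ cosβ (FS·sinβ − cosβ·tanφ)]
  = 7.8 / [17.3·cos21.0°·(1.28·sin21.0° − cos21.0°·tan24.2°)]
  = 7.8 / [17.3·0.9336·(1.28·0.3584 − 0.9336·0.4494)]
  = 7.8 / 0.6322 = 12.338 m

z = 12.34 m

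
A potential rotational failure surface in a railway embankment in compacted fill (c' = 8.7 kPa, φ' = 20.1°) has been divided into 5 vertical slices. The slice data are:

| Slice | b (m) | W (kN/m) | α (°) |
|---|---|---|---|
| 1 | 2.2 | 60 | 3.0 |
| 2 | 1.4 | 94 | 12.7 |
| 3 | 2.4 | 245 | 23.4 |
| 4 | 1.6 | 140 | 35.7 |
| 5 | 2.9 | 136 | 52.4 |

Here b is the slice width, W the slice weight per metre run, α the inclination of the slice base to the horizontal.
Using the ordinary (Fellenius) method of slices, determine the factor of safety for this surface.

Ordinary method of slices: FS = Σ[c'·Δl_i + (W_i cosα_i)·tanφ'] / Σ W_i sinα_i, with Δl_i = b_i / cosα_i.
Slice 1: Δl = 2.2/cos3.0° = 2.203 m; N'_1 = 60·cos3.0° = 59.9; c'Δl = 19.17; W sinα = 3.1
Slice 2: Δl = 1.4/cos12.7° = 1.435 m; N'_2 = 94·cos12.7° = 91.7; c'Δl = 12.49; W sinα = 20.7
Slice 3: Δl = 2.4/cos23.4° = 2.615 m; N'_3 = 245·cos23.4° = 224.8; c'Δl = 22.75; W sinα = 97.3
Slice 4: Δl = 1.6/cos35.7° = 1.970 m; N'_4 = 140·cos35.7° = 113.7; c'Δl = 17.14; W sinα = 81.7
Slice 5: Δl = 2.9/cos52.4° = 4.753 m; N'_5 = 136·cos52.4° = 83.0; c'Δl = 41.35; W sinα = 107.8
Σc'Δl = 112.9 kN/m; ΣN' = 573.1 kN/m; ΣW sinα = 310.6 kN/m
Resisting = 112.9 + 573.1·tan20.1° = 112.9 + 209.7 = 322.6 kN/m
FS = 322.6 / 310.6 = 1.039

FS = 1.04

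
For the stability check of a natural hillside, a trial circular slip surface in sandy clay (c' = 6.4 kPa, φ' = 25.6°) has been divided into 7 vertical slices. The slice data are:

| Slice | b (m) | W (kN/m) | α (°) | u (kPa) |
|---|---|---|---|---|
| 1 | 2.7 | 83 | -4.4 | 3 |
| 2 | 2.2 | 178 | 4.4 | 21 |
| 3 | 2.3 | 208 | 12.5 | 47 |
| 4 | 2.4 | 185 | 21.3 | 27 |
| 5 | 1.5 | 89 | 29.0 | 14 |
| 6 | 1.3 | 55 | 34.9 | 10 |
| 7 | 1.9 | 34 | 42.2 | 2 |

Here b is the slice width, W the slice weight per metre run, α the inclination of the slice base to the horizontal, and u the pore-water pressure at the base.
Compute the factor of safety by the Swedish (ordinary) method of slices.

FS = 1.58

Ordinary method of slices: FS = Σ[c'·Δl_i + (W_i cosα_i − u_i·Δl_i)·tanφ'] / Σ W_i sinα_i, with Δl_i = b_i / cosα_i.
Slice 1: Δl = 2.7/cos(-4.4°) = 2.708 m; N'_1 = 83·cos(-4.4°) − 3·2.708 = 74.6; c'Δl = 17.33; W sinα = -6.4
Slice 2: Δl = 2.2/cos4.4° = 2.207 m; N'_2 = 178·cos4.4° − 21·2.207 = 131.1; c'Δl = 14.12; W sinα = 13.7
Slice 3: Δl = 2.3/cos12.5° = 2.356 m; N'_3 = 208·cos12.5° − 47·2.356 = 92.3; c'Δl = 15.08; W sinα = 45.0
Slice 4: Δl = 2.4/cos21.3° = 2.576 m; N'_4 = 185·cos21.3° − 27·2.576 = 102.8; c'Δl = 16.49; W sinα = 67.2
Slice 5: Δl = 1.5/cos29.0° = 1.715 m; N'_5 = 89·cos29.0° − 14·1.715 = 53.8; c'Δl = 10.98; W sinα = 43.1
Slice 6: Δl = 1.3/cos34.9° = 1.585 m; N'_6 = 55·cos34.9° − 10·1.585 = 29.3; c'Δl = 10.14; W sinα = 31.5
Slice 7: Δl = 1.9/cos42.2° = 2.565 m; N'_7 = 34·cos42.2° − 2·2.565 = 20.1; c'Δl = 16.41; W sinα = 22.8
Σc'Δl = 100.6 kN/m; ΣN' = 504.1 kN/m; ΣW sinα = 217.0 kN/m
Resisting = 100.6 + 504.1·tan25.6° = 100.6 + 241.5 = 342.1 kN/m
FS = 342.1 / 217.0 = 1.577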